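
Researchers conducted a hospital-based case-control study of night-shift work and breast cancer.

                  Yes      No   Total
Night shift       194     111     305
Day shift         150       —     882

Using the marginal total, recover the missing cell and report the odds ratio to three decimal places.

8.529

The missing cell is in the unexposed row: 882 − 150 = 732.
So a = 194, b = 111, c = 150, d = 732.
OR = (a·d)/(b·c) = (194 × 732) / (111 × 150) = 142008 / 16650 = 8.52901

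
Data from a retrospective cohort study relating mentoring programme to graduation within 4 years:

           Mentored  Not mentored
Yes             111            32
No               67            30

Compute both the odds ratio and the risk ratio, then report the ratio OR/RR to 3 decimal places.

1.286

Reading the table with exposure as columns: a = 111 (Mentored, case), b = 67 (Mentored, non-case), c = 32 (Not mentored, case), d = 30.
OR = (111·30)/(67·32) = 3330/2144 = 1.55317
Risk in exposed = 111/178 = 0.62360; risk in unexposed = 32/62 = 0.51613; RR = 1.20822
OR/RR = 1.55317 / 1.20822 = 1.28551
The outcome is not rare, so the OR lies further from 1 than the RR.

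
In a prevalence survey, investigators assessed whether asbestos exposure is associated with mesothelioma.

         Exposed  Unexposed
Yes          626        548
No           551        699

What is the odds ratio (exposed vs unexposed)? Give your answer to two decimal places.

1.45

Reading the table with exposure as columns: a = 626 (Exposed, case), b = 551 (Exposed, non-case), c = 548 (Unexposed, case), d = 699.
OR = (a·d)/(b·c) = (626 × 699) / (551 × 548) = 437574 / 301948 = 1.44917
The odds of mesothelioma are about 1.45 times as high in the exposed group.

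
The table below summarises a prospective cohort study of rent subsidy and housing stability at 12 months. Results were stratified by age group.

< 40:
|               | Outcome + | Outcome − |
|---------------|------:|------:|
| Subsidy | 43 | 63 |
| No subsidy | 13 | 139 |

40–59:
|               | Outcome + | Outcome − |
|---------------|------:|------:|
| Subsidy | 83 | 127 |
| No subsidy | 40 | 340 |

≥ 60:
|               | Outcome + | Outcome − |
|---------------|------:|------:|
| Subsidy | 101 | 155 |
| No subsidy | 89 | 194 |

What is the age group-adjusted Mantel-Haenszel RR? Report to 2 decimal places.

2.13

RR_MH = Σ(aᵢ·n₀ᵢ/nᵢ) / Σ(cᵢ·n₁ᵢ/nᵢ), with n₁ᵢ = aᵢ+bᵢ (exposed), n₀ᵢ = cᵢ+dᵢ (unexposed), nᵢ = n₁ᵢ+n₀ᵢ.
Stratum 1 (< 40): n₁ = 106, n₀ = 152, n = 258; a·n₀/n = 43·152/258 = 25.3333; c·n₁/n = 13·106/258 = 5.3411
Stratum 2 (40–59): n₁ = 210, n₀ = 380, n = 590; a·n₀/n = 83·380/590 = 53.4576; c·n₁/n = 40·210/590 = 14.2373
Stratum 3 (≥ 60): n₁ = 256, n₀ = 283, n = 539; a·n₀/n = 101·283/539 = 53.0297; c·n₁/n = 89·256/539 = 42.2709
RR_MH = (25.3333 + 53.4576 + 53.0297) / (5.3411 + 14.2373 + 42.2709) = 131.8206 / 61.8492 = 2.13132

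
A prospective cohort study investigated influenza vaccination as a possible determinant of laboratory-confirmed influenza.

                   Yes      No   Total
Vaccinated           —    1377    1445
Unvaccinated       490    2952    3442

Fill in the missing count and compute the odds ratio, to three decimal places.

The missing cell is in the exposed row: 1445 − 1377 = 68.
So a = 68, b = 1377, c = 490, d = 2952.
OR = (a·d)/(b·c) = (68 × 2952) / (1377 × 490) = 200736 / 674730 = 0.29751

0.298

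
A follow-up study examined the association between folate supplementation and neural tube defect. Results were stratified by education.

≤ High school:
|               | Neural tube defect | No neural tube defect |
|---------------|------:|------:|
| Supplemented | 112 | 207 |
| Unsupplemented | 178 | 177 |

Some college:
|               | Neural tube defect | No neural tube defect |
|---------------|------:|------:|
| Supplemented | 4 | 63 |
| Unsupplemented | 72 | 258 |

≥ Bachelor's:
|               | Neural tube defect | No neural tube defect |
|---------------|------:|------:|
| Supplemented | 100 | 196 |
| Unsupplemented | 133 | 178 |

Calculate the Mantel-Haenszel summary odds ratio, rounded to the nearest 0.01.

OR_MH = Σ(aᵢdᵢ/nᵢ) / Σ(bᵢcᵢ/nᵢ), where nᵢ is the stratum total.
Stratum 1 (≤ High school): n = 674; a·d/n = 112·177/674 = 29.4125; b·c/n = 207·178/674 = 54.6677
Stratum 2 (Some college): n = 397; a·d/n = 4·258/397 = 2.5995; b·c/n = 63·72/397 = 11.4257
Stratum 3 (≥ Bachelor's): n = 607; a·d/n = 100·178/607 = 29.3245; b·c/n = 196·133/607 = 42.9456
OR_MH = (29.4125 + 2.5995 + 29.3245) / (54.6677 + 11.4257 + 42.9456) = 61.3365 / 109.0390 = 0.56252

0.56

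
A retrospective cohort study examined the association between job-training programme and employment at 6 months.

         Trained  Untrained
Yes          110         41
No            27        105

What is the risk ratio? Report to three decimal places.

2.859

Reading the table with exposure as columns: a = 110 (Trained, case), b = 27 (Trained, non-case), c = 41 (Untrained, case), d = 105.
Risk in exposed = 110/137 = 0.80292; risk in unexposed = 41/146 = 0.28082.
RR = 0.80292 / 0.28082 = 2.85918
The risk among the exposed is 2.86 times that among the unexposed.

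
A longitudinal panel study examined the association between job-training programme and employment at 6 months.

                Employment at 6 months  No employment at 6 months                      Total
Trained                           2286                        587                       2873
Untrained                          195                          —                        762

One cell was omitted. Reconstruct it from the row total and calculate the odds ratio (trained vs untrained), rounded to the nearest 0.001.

The missing cell is in the unexposed row: 762 − 195 = 567.
So a = 2286, b = 587, c = 195, d = 567.
OR = (a·d)/(b·c) = (2286 × 567) / (587 × 195) = 1296162 / 114465 = 11.32365

11.324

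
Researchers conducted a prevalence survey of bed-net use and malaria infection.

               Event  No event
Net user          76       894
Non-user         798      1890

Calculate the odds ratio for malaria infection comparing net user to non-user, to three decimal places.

Cells: a = 76, b = 894, c = 798, d = 1890.
OR = (a·d)/(b·c) = (76 × 1890) / (894 × 798) = 143640 / 713412 = 0.20134
Exposure is associated with lower odds of malaria infection (OR = 0.20 < 1).

0.201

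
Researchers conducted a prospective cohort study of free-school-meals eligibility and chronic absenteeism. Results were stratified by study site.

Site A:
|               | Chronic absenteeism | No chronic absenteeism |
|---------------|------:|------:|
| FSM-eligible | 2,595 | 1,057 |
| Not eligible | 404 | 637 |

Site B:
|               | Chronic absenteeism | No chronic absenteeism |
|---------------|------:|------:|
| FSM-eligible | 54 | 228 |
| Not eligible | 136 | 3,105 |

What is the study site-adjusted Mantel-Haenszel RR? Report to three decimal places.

1.922

RR_MH = Σ(aᵢ·n₀ᵢ/nᵢ) / Σ(cᵢ·n₁ᵢ/nᵢ), with n₁ᵢ = aᵢ+bᵢ (exposed), n₀ᵢ = cᵢ+dᵢ (unexposed), nᵢ = n₁ᵢ+n₀ᵢ.
Stratum 1 (Site A): n₁ = 3652, n₀ = 1041, n = 4693; a·n₀/n = 2595·1041/4693 = 575.6222; c·n₁/n = 404·3652/4693 = 314.3848
Stratum 2 (Site B): n₁ = 282, n₀ = 3241, n = 3523; a·n₀/n = 54·3241/3523 = 49.6775; c·n₁/n = 136·282/3523 = 10.8862
RR_MH = (575.6222 + 49.6775) / (314.3848 + 10.8862) = 625.2998 / 325.2710 = 1.92240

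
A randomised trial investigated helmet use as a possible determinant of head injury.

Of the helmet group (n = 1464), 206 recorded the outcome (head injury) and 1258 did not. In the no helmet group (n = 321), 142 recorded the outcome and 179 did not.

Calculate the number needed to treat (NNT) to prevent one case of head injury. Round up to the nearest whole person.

Risk in treated group = 206/1464 = 0.14071; risk in control = 142/321 = 0.44237.
Absolute risk reduction = 0.44237 − 0.14071 = 0.30166
NNT = 1 / ARR = 1 / 0.30166 = 3.315 → round up → 4

4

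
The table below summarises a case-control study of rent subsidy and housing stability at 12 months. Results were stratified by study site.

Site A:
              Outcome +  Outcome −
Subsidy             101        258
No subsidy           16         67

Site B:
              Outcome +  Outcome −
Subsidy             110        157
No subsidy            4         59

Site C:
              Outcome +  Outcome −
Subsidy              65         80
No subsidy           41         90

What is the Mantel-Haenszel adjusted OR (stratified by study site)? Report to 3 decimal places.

2.429

OR_MH = Σ(aᵢdᵢ/nᵢ) / Σ(bᵢcᵢ/nᵢ), where nᵢ is the stratum total.
Stratum 1 (Site A): n = 442; a·d/n = 101·67/442 = 15.3100; b·c/n = 258·16/442 = 9.3394
Stratum 2 (Site B): n = 330; a·d/n = 110·59/330 = 19.6667; b·c/n = 157·4/330 = 1.9030
Stratum 3 (Site C): n = 276; a·d/n = 65·90/276 = 21.1957; b·c/n = 80·41/276 = 11.8841
OR_MH = (15.3100 + 19.6667 + 21.1957) / (9.3394 + 1.9030 + 11.8841) = 56.1723 / 23.1265 = 2.42892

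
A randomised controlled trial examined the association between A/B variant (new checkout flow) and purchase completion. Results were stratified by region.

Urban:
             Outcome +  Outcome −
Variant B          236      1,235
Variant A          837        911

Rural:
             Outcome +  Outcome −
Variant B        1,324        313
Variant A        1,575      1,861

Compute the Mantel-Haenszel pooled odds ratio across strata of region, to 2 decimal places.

OR_MH = Σ(aᵢdᵢ/nᵢ) / Σ(bᵢcᵢ/nᵢ), where nᵢ is the stratum total.
Stratum 1 (Urban): n = 3219; a·d/n = 236·911/3219 = 66.7897; b·c/n = 1235·837/3219 = 321.1230
Stratum 2 (Rural): n = 5073; a·d/n = 1324·1861/5073 = 485.7016; b·c/n = 313·1575/5073 = 97.1762
OR_MH = (66.7897 + 485.7016) / (321.1230 + 97.1762) = 552.4912 / 418.2992 = 1.32080

1.32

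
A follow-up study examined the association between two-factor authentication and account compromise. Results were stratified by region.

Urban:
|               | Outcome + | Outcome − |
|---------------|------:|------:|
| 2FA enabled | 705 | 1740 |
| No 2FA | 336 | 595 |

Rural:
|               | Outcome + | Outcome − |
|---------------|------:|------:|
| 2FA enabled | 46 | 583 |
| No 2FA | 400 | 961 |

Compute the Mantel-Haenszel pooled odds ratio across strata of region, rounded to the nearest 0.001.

0.504

OR_MH = Σ(aᵢdᵢ/nᵢ) / Σ(bᵢcᵢ/nᵢ), where nᵢ is the stratum total.
Stratum 1 (Urban): n = 3376; a·d/n = 705·595/3376 = 124.2521; b·c/n = 1740·336/3376 = 173.1754
Stratum 2 (Rural): n = 1990; a·d/n = 46·961/1990 = 22.2141; b·c/n = 583·400/1990 = 117.1859
OR_MH = (124.2521 + 22.2141) / (173.1754 + 117.1859) = 146.4661 / 290.3613 = 0.50443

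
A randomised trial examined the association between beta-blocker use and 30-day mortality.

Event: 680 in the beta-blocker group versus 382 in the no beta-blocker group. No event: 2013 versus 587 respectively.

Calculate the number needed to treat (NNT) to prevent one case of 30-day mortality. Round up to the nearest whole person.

Risk in treated group = 680/2693 = 0.25251; risk in control = 382/969 = 0.39422.
Absolute risk reduction = 0.39422 − 0.25251 = 0.14171
NNT = 1 / ARR = 1 / 0.14171 = 7.056 → round up → 8

8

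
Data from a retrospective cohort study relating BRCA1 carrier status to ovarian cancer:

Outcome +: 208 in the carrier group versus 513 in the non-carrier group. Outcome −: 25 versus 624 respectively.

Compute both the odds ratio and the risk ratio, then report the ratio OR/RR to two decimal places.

From the description: a = 208, b = 25, c = 513, d = 624.
OR = (208·624)/(25·513) = 129792/12825 = 10.12023
Risk in exposed = 208/233 = 0.89270; risk in unexposed = 513/1137 = 0.45119; RR = 1.97857
OR/RR = 10.12023 / 1.97857 = 5.11493
The outcome is not rare, so the OR lies further from 1 than the RR.

5.11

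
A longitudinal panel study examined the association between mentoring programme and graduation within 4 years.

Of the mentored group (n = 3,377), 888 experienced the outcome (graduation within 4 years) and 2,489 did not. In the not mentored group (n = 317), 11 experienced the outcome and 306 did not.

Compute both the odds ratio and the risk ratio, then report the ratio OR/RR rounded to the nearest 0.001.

From the description: a = 888, b = 2489, c = 11, d = 306.
OR = (888·306)/(2489·11) = 271728/27379 = 9.92469
Risk in exposed = 888/3377 = 0.26296; risk in unexposed = 11/317 = 0.03470; RR = 7.57789
OR/RR = 9.92469 / 7.57789 = 1.30969
The outcome is not rare, so the OR lies further from 1 than the RR.

1.310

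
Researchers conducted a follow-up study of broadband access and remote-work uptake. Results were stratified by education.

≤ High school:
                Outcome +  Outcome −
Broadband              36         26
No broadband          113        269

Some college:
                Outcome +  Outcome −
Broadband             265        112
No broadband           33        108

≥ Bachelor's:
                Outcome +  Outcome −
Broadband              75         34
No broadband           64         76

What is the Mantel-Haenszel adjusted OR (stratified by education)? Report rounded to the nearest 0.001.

4.444

OR_MH = Σ(aᵢdᵢ/nᵢ) / Σ(bᵢcᵢ/nᵢ), where nᵢ is the stratum total.
Stratum 1 (≤ High school): n = 444; a·d/n = 36·269/444 = 21.8108; b·c/n = 26·113/444 = 6.6171
Stratum 2 (Some college): n = 518; a·d/n = 265·108/518 = 55.2510; b·c/n = 112·33/518 = 7.1351
Stratum 3 (≥ Bachelor's): n = 249; a·d/n = 75·76/249 = 22.8916; b·c/n = 34·64/249 = 8.7390
OR_MH = (21.8108 + 55.2510 + 22.8916) / (6.6171 + 7.1351 + 8.7390) = 99.9533 / 22.4912 = 4.44411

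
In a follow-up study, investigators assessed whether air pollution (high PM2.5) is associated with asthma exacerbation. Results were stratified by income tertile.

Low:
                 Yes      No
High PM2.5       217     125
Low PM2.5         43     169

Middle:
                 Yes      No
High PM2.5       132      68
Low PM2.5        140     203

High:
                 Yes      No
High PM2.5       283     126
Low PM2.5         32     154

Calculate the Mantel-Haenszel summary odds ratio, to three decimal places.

OR_MH = Σ(aᵢdᵢ/nᵢ) / Σ(bᵢcᵢ/nᵢ), where nᵢ is the stratum total.
Stratum 1 (Low): n = 554; a·d/n = 217·169/554 = 66.1968; b·c/n = 125·43/554 = 9.7022
Stratum 2 (Middle): n = 543; a·d/n = 132·203/543 = 49.3481; b·c/n = 68·140/543 = 17.5322
Stratum 3 (High): n = 595; a·d/n = 283·154/595 = 73.2471; b·c/n = 126·32/595 = 6.7765
OR_MH = (66.1968 + 49.3481 + 73.2471) / (9.7022 + 17.5322 + 6.7765) = 188.7919 / 34.0109 = 5.55093

5.551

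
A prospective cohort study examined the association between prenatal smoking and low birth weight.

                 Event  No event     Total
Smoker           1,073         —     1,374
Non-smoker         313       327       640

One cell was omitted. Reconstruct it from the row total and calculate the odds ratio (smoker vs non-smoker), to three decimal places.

The missing cell is in the exposed row: 1374 − 1073 = 301.
So a = 1073, b = 301, c = 313, d = 327.
OR = (a·d)/(b·c) = (1073 × 327) / (301 × 313) = 350871 / 94213 = 3.72423

3.724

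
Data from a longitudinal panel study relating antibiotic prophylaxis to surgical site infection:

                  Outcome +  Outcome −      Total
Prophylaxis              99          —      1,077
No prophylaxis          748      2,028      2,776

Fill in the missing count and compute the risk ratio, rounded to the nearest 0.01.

The missing cell is in the exposed row: 1077 − 99 = 978.
So a = 99, b = 978, c = 748, d = 2028.
RR = [a/(a+b)] / [c/(c+d)] = (99/1077) / (748/2776) = 0.09192/0.26945 = 0.34114

0.34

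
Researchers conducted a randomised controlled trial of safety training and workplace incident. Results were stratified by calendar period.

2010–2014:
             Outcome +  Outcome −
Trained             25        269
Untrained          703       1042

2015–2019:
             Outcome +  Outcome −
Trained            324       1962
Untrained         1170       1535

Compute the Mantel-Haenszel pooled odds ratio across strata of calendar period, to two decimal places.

0.20

OR_MH = Σ(aᵢdᵢ/nᵢ) / Σ(bᵢcᵢ/nᵢ), where nᵢ is the stratum total.
Stratum 1 (2010–2014): n = 2039; a·d/n = 25·1042/2039 = 12.7759; b·c/n = 269·703/2039 = 92.7450
Stratum 2 (2015–2019): n = 4991; a·d/n = 324·1535/4991 = 99.6474; b·c/n = 1962·1170/4991 = 459.9359
OR_MH = (12.7759 + 99.6474) / (92.7450 + 459.9359) = 112.4232 / 552.6809 = 0.20341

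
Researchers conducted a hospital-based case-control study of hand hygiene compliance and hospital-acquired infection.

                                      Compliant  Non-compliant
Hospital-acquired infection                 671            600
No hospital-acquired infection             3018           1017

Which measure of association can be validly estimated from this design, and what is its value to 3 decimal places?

0.377

Reading the table with exposure as columns: a = 671 (Compliant, case), b = 3018 (Compliant, non-case), c = 600 (Non-compliant, case), d = 1017.
This is a hospital-based case-control study: participants were sampled on outcome status, so risks in the source population cannot be estimated directly — relative risk is not valid here. The odds ratio is the appropriate measure.
OR = (a·d)/(b·c) = (671 × 1017) / (3018 × 600) = 682407 / 1810800 = 0.37685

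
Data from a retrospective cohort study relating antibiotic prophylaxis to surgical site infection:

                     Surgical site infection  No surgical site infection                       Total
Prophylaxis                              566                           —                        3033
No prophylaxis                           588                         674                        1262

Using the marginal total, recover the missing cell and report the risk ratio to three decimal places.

The missing cell is in the exposed row: 3033 − 566 = 2467.
So a = 566, b = 2467, c = 588, d = 674.
RR = [a/(a+b)] / [c/(c+d)] = (566/3033) / (588/1262) = 0.18661/0.46593 = 0.40052

0.401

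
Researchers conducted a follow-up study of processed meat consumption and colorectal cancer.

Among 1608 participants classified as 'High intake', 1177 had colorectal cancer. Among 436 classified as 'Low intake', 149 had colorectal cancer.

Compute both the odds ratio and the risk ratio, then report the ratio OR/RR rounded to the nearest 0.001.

2.456

From the description: a = 1177, b = 431, c = 149, d = 287.
OR = (1177·287)/(431·149) = 337799/64219 = 5.26011
Risk in exposed = 1177/1608 = 0.73197; risk in unexposed = 149/436 = 0.34174; RR = 2.14186
OR/RR = 5.26011 / 2.14186 = 2.45586
The outcome is not rare, so the OR lies further from 1 than the RR.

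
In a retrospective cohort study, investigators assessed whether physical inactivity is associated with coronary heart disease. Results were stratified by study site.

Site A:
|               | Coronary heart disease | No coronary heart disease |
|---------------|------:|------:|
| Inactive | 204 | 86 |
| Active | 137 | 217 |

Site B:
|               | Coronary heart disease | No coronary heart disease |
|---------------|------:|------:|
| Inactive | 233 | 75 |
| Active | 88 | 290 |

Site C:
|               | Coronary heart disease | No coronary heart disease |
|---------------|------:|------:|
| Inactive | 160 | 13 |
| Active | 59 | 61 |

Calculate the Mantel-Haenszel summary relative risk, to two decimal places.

2.25

RR_MH = Σ(aᵢ·n₀ᵢ/nᵢ) / Σ(cᵢ·n₁ᵢ/nᵢ), with n₁ᵢ = aᵢ+bᵢ (exposed), n₀ᵢ = cᵢ+dᵢ (unexposed), nᵢ = n₁ᵢ+n₀ᵢ.
Stratum 1 (Site A): n₁ = 290, n₀ = 354, n = 644; a·n₀/n = 204·354/644 = 112.1366; c·n₁/n = 137·290/644 = 61.6925
Stratum 2 (Site B): n₁ = 308, n₀ = 378, n = 686; a·n₀/n = 233·378/686 = 128.3878; c·n₁/n = 88·308/686 = 39.5102
Stratum 3 (Site C): n₁ = 173, n₀ = 120, n = 293; a·n₀/n = 160·120/293 = 65.5290; c·n₁/n = 59·173/293 = 34.8362
RR_MH = (112.1366 + 128.3878 + 65.5290) / (61.6925 + 39.5102 + 34.8362) = 306.0534 / 136.0389 = 2.24975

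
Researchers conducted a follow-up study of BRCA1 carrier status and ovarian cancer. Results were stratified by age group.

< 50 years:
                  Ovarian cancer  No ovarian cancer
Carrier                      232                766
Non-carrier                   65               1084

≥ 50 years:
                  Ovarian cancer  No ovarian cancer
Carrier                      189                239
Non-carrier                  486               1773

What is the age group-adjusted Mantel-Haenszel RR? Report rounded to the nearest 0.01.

RR_MH = Σ(aᵢ·n₀ᵢ/nᵢ) / Σ(cᵢ·n₁ᵢ/nᵢ), with n₁ᵢ = aᵢ+bᵢ (exposed), n₀ᵢ = cᵢ+dᵢ (unexposed), nᵢ = n₁ᵢ+n₀ᵢ.
Stratum 1 (< 50 years): n₁ = 998, n₀ = 1149, n = 2147; a·n₀/n = 232·1149/2147 = 124.1584; c·n₁/n = 65·998/2147 = 30.2143
Stratum 2 (≥ 50 years): n₁ = 428, n₀ = 2259, n = 2687; a·n₀/n = 189·2259/2687 = 158.8951; c·n₁/n = 486·428/2687 = 77.4127
RR_MH = (124.1584 + 158.8951) / (30.2143 + 77.4127) = 283.0534 / 107.6270 = 2.62995

2.63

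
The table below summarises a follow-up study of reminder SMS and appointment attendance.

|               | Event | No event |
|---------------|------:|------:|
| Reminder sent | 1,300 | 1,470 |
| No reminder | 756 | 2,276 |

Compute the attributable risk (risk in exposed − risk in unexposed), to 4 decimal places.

Cells: a = 1300, b = 1470, c = 756, d = 2276.
Risk in exposed = 1300/2770 = 0.469314; risk in unexposed = 756/3032 = 0.249340.
Risk difference = 0.469314 − 0.249340 = 0.219974

0.2200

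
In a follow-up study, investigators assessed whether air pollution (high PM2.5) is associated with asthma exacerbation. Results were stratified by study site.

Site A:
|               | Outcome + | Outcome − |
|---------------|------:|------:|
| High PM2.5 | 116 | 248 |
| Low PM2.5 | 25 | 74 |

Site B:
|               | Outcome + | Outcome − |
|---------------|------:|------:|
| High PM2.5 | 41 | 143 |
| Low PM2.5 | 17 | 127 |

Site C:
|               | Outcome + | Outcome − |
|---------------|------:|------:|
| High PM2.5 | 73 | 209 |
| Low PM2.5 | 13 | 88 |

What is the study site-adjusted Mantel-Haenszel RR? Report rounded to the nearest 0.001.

1.601

RR_MH = Σ(aᵢ·n₀ᵢ/nᵢ) / Σ(cᵢ·n₁ᵢ/nᵢ), with n₁ᵢ = aᵢ+bᵢ (exposed), n₀ᵢ = cᵢ+dᵢ (unexposed), nᵢ = n₁ᵢ+n₀ᵢ.
Stratum 1 (Site A): n₁ = 364, n₀ = 99, n = 463; a·n₀/n = 116·99/463 = 24.8035; c·n₁/n = 25·364/463 = 19.6544
Stratum 2 (Site B): n₁ = 184, n₀ = 144, n = 328; a·n₀/n = 41·144/328 = 18.0000; c·n₁/n = 17·184/328 = 9.5366
Stratum 3 (Site C): n₁ = 282, n₀ = 101, n = 383; a·n₀/n = 73·101/383 = 19.2507; c·n₁/n = 13·282/383 = 9.5718
RR_MH = (24.8035 + 18.0000 + 19.2507) / (19.6544 + 9.5366 + 9.5718) = 62.0541 / 38.7628 = 1.60087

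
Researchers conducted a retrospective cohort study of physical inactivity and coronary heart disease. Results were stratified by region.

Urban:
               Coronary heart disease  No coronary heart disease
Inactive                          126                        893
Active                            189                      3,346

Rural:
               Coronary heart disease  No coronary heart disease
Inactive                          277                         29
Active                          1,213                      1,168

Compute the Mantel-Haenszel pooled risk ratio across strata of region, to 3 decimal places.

1.902

RR_MH = Σ(aᵢ·n₀ᵢ/nᵢ) / Σ(cᵢ·n₁ᵢ/nᵢ), with n₁ᵢ = aᵢ+bᵢ (exposed), n₀ᵢ = cᵢ+dᵢ (unexposed), nᵢ = n₁ᵢ+n₀ᵢ.
Stratum 1 (Urban): n₁ = 1019, n₀ = 3535, n = 4554; a·n₀/n = 126·3535/4554 = 97.8063; c·n₁/n = 189·1019/4554 = 42.2905
Stratum 2 (Rural): n₁ = 306, n₀ = 2381, n = 2687; a·n₀/n = 277·2381/2687 = 245.4548; c·n₁/n = 1213·306/2687 = 138.1384
RR_MH = (97.8063 + 245.4548) / (42.2905 + 138.1384) = 343.2611 / 180.4290 = 1.90247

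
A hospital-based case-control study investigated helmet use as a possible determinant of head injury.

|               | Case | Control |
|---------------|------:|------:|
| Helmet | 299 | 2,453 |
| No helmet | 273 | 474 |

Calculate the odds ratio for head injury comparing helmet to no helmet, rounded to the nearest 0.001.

Cells: a = 299, b = 2453, c = 273, d = 474.
OR = (a·d)/(b·c) = (299 × 474) / (2453 × 273) = 141726 / 669669 = 0.21164
Exposure is associated with lower odds of head injury (OR = 0.21 < 1).

0.212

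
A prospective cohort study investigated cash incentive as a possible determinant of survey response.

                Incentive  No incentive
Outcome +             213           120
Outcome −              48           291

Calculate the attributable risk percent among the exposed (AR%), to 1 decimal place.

64.2

Reading the table with exposure as columns: a = 213 (Incentive, case), b = 48 (Incentive, non-case), c = 120 (No incentive, case), d = 291.
Risk in exposed = 213/261 = 0.81609; risk in unexposed = 120/411 = 0.29197.
RR = 0.81609/0.29197 = 2.79511
AR% = (RR − 1)/RR × 100 = (2.79511 − 1)/2.79511 × 100 = 64.2233%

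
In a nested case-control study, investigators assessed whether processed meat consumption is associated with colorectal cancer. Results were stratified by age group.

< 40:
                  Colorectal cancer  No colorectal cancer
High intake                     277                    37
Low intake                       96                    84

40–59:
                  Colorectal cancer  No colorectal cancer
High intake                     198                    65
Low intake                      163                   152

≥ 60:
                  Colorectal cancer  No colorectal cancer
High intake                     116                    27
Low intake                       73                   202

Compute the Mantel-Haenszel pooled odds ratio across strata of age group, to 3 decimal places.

OR_MH = Σ(aᵢdᵢ/nᵢ) / Σ(bᵢcᵢ/nᵢ), where nᵢ is the stratum total.
Stratum 1 (< 40): n = 494; a·d/n = 277·84/494 = 47.1012; b·c/n = 37·96/494 = 7.1903
Stratum 2 (40–59): n = 578; a·d/n = 198·152/578 = 52.0692; b·c/n = 65·163/578 = 18.3304
Stratum 3 (≥ 60): n = 418; a·d/n = 116·202/418 = 56.0574; b·c/n = 27·73/418 = 4.7153
OR_MH = (47.1012 + 52.0692 + 56.0574) / (7.1903 + 18.3304 + 4.7153) = 155.2278 / 30.2360 = 5.13387

5.134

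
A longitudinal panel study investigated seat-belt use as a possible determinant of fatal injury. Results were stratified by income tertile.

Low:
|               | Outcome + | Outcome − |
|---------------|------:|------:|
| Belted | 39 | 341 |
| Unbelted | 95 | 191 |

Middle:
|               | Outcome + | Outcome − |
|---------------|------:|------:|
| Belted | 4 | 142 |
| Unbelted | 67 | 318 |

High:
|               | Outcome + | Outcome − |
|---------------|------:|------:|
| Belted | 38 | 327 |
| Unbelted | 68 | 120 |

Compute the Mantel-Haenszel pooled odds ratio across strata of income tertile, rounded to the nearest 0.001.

OR_MH = Σ(aᵢdᵢ/nᵢ) / Σ(bᵢcᵢ/nᵢ), where nᵢ is the stratum total.
Stratum 1 (Low): n = 666; a·d/n = 39·191/666 = 11.1847; b·c/n = 341·95/666 = 48.6411
Stratum 2 (Middle): n = 531; a·d/n = 4·318/531 = 2.3955; b·c/n = 142·67/531 = 17.9171
Stratum 3 (High): n = 553; a·d/n = 38·120/553 = 8.2459; b·c/n = 327·68/553 = 40.2098
OR_MH = (11.1847 + 2.3955 + 8.2459) / (48.6411 + 17.9171 + 40.2098) = 21.8261 / 106.7680 = 0.20443

0.204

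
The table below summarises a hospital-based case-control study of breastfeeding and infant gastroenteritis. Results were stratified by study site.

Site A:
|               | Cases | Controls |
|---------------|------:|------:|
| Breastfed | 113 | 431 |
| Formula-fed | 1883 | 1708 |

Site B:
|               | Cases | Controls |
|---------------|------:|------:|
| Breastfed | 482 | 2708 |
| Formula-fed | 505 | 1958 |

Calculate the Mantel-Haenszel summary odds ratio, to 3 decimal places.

0.488

OR_MH = Σ(aᵢdᵢ/nᵢ) / Σ(bᵢcᵢ/nᵢ), where nᵢ is the stratum total.
Stratum 1 (Site A): n = 4135; a·d/n = 113·1708/4135 = 46.6757; b·c/n = 431·1883/4135 = 196.2692
Stratum 2 (Site B): n = 5653; a·d/n = 482·1958/5653 = 166.9478; b·c/n = 2708·505/5653 = 241.9140
OR_MH = (46.6757 + 166.9478) / (196.2692 + 241.9140) = 213.6235 / 438.1832 = 0.48752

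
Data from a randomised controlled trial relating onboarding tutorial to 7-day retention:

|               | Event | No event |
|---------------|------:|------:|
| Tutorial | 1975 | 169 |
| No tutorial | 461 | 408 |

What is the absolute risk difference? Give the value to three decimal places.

0.391

Cells: a = 1975, b = 169, c = 461, d = 408.
Risk in exposed = 1975/2144 = 0.921175; risk in unexposed = 461/869 = 0.530495.
Risk difference = 0.921175 − 0.530495 = 0.390681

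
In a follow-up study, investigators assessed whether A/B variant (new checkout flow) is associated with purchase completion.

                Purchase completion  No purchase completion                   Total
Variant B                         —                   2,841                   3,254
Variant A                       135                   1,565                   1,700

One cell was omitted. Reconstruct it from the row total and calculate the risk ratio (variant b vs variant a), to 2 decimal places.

1.60

The missing cell is in the exposed row: 3254 − 2841 = 413.
So a = 413, b = 2841, c = 135, d = 1565.
RR = [a/(a+b)] / [c/(c+d)] = (413/3254) / (135/1700) = 0.12692/0.07941 = 1.59826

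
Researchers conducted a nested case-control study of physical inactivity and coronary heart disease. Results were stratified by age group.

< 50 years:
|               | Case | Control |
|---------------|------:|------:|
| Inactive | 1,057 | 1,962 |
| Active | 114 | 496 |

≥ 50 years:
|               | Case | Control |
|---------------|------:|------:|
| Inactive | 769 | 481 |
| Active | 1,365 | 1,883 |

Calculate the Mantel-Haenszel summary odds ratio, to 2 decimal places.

2.25

OR_MH = Σ(aᵢdᵢ/nᵢ) / Σ(bᵢcᵢ/nᵢ), where nᵢ is the stratum total.
Stratum 1 (< 50 years): n = 3629; a·d/n = 1057·496/3629 = 144.4673; b·c/n = 1962·114/3629 = 61.6335
Stratum 2 (≥ 50 years): n = 4498; a·d/n = 769·1883/4498 = 321.9269; b·c/n = 481·1365/4498 = 145.9682
OR_MH = (144.4673 + 321.9269) / (61.6335 + 145.9682) = 466.3942 / 207.6017 = 2.24658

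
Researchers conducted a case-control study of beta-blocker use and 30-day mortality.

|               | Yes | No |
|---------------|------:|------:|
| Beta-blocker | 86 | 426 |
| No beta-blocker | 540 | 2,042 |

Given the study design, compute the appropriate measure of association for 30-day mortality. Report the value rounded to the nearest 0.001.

Cells: a = 86, b = 426, c = 540, d = 2042.
This is a case-control study: participants were sampled on outcome status, so risks in the source population cannot be estimated directly — relative risk is not valid here. The odds ratio is the appropriate measure.
OR = (a·d)/(b·c) = (86 × 2042) / (426 × 540) = 175612 / 230040 = 0.76340

0.763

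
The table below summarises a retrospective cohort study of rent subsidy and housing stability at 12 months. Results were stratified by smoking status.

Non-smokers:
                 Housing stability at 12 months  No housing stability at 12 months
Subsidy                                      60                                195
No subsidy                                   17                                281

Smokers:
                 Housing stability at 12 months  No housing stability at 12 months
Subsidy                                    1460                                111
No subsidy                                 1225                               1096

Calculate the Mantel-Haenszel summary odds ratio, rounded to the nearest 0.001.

OR_MH = Σ(aᵢdᵢ/nᵢ) / Σ(bᵢcᵢ/nᵢ), where nᵢ is the stratum total.
Stratum 1 (Non-smokers): n = 553; a·d/n = 60·281/553 = 30.4882; b·c/n = 195·17/553 = 5.9946
Stratum 2 (Smokers): n = 3892; a·d/n = 1460·1096/3892 = 411.1408; b·c/n = 111·1225/3892 = 34.9371
OR_MH = (30.4882 + 411.1408) / (5.9946 + 34.9371) = 441.6290 / 40.9316 = 10.78943

10.789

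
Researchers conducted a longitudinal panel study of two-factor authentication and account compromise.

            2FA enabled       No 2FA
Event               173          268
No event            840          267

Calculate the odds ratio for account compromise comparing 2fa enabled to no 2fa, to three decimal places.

0.205

Reading the table with exposure as columns: a = 173 (2FA enabled, case), b = 840 (2FA enabled, non-case), c = 268 (No 2FA, case), d = 267.
OR = (a·d)/(b·c) = (173 × 267) / (840 × 268) = 46191 / 225120 = 0.20518
Exposure is associated with lower odds of account compromise (OR = 0.21 < 1).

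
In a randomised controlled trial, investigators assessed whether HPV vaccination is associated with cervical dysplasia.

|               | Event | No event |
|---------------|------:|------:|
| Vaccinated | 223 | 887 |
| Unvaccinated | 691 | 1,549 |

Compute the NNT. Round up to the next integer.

10

Risk in treated group = 223/1110 = 0.20090; risk in control = 691/2240 = 0.30848.
Absolute risk reduction = 0.30848 − 0.20090 = 0.10758
NNT = 1 / ARR = 1 / 0.10758 = 9.295 → round up → 10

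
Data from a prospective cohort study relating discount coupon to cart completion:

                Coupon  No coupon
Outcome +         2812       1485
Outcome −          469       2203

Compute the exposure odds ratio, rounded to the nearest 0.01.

Reading the table with exposure as columns: a = 2812 (Coupon, case), b = 469 (Coupon, non-case), c = 1485 (No coupon, case), d = 2203.
OR = (a·d)/(b·c) = (2812 × 2203) / (469 × 1485) = 6194836 / 696465 = 8.89468
The odds of cart completion are about 8.89 times as high in the coupon group.

8.89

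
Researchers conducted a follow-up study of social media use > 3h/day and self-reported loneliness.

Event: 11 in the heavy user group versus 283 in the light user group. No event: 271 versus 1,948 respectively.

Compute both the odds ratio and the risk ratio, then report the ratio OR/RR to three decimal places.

From the description: a = 11, b = 271, c = 283, d = 1948.
OR = (11·1948)/(271·283) = 21428/76693 = 0.27940
Risk in exposed = 11/282 = 0.03901; risk in unexposed = 283/2231 = 0.12685; RR = 0.30751
OR/RR = 0.27940 / 0.30751 = 0.90859
The outcome is not rare, so the OR lies further from 1 than the RR.

0.909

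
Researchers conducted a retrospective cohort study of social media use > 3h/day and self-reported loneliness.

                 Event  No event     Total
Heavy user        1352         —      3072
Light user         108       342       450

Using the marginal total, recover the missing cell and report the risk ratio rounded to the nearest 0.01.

The missing cell is in the exposed row: 3072 − 1352 = 1720.
So a = 1352, b = 1720, c = 108, d = 342.
RR = [a/(a+b)] / [c/(c+d)] = (1352/3072) / (108/450) = 0.44010/0.24000 = 1.83377

1.83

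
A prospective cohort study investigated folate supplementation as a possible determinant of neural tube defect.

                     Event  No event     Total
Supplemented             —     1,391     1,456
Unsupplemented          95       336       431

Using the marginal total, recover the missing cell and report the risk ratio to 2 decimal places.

0.20

The missing cell is in the exposed row: 1456 − 1391 = 65.
So a = 65, b = 1391, c = 95, d = 336.
RR = [a/(a+b)] / [c/(c+d)] = (65/1456) / (95/431) = 0.04464/0.22042 = 0.20254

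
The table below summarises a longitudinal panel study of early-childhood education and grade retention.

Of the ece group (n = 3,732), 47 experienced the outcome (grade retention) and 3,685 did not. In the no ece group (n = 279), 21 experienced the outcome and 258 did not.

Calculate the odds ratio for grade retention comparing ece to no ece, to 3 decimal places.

0.157

From the description: a = 47, b = 3685, c = 21, d = 258.
OR = (a·d)/(b·c) = (47 × 258) / (3685 × 21) = 12126 / 77385 = 0.15670
Exposure is associated with lower odds of grade retention (OR = 0.16 < 1).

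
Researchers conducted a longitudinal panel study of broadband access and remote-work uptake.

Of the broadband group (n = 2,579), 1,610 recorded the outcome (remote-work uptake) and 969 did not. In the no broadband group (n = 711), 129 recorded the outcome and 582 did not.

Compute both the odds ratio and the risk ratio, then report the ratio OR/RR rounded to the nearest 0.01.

2.18

From the description: a = 1610, b = 969, c = 129, d = 582.
OR = (1610·582)/(969·129) = 937020/125001 = 7.49610
Risk in exposed = 1610/2579 = 0.62427; risk in unexposed = 129/711 = 0.18143; RR = 3.44076
OR/RR = 7.49610 / 3.44076 = 2.17862
The outcome is not rare, so the OR lies further from 1 than the RR.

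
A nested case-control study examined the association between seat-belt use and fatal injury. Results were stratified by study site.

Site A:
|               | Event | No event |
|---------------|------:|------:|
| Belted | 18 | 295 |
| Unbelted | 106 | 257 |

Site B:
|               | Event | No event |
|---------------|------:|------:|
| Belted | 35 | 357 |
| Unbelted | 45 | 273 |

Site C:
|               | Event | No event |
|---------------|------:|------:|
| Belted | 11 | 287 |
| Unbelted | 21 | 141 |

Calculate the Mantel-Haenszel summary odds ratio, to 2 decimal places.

OR_MH = Σ(aᵢdᵢ/nᵢ) / Σ(bᵢcᵢ/nᵢ), where nᵢ is the stratum total.
Stratum 1 (Site A): n = 676; a·d/n = 18·257/676 = 6.8432; b·c/n = 295·106/676 = 46.2574
Stratum 2 (Site B): n = 710; a·d/n = 35·273/710 = 13.4577; b·c/n = 357·45/710 = 22.6268
Stratum 3 (Site C): n = 460; a·d/n = 11·141/460 = 3.3717; b·c/n = 287·21/460 = 13.1022
OR_MH = (6.8432 + 13.4577 + 3.3717) / (46.2574 + 22.6268 + 13.1022) = 23.6727 / 81.9863 = 0.28874

0.29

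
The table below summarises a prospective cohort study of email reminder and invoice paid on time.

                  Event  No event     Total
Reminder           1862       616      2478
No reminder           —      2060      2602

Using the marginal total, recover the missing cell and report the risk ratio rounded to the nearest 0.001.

The missing cell is in the unexposed row: 2602 − 2060 = 542.
So a = 1862, b = 616, c = 542, d = 2060.
RR = [a/(a+b)] / [c/(c+d)] = (1862/2478) / (542/2602) = 0.75141/0.20830 = 3.60733

3.607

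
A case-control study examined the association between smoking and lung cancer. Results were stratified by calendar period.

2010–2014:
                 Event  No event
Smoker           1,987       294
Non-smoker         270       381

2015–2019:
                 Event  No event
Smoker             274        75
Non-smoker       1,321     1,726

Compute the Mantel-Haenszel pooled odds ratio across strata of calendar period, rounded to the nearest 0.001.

OR_MH = Σ(aᵢdᵢ/nᵢ) / Σ(bᵢcᵢ/nᵢ), where nᵢ is the stratum total.
Stratum 1 (2010–2014): n = 2932; a·d/n = 1987·381/2932 = 258.2016; b·c/n = 294·270/2932 = 27.0737
Stratum 2 (2015–2019): n = 3396; a·d/n = 274·1726/3396 = 139.2591; b·c/n = 75·1321/3396 = 29.1740
OR_MH = (258.2016 + 139.2591) / (27.0737 + 29.1740) = 397.4607 / 56.2477 = 7.06626

7.066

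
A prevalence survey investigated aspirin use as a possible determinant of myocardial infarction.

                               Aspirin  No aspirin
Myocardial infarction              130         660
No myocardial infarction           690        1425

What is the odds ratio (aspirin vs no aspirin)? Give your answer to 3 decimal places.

0.407

Reading the table with exposure as columns: a = 130 (Aspirin, case), b = 690 (Aspirin, non-case), c = 660 (No aspirin, case), d = 1425.
OR = (a·d)/(b·c) = (130 × 1425) / (690 × 660) = 185250 / 455400 = 0.40679
Exposure is associated with lower odds of myocardial infarction (OR = 0.41 < 1).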